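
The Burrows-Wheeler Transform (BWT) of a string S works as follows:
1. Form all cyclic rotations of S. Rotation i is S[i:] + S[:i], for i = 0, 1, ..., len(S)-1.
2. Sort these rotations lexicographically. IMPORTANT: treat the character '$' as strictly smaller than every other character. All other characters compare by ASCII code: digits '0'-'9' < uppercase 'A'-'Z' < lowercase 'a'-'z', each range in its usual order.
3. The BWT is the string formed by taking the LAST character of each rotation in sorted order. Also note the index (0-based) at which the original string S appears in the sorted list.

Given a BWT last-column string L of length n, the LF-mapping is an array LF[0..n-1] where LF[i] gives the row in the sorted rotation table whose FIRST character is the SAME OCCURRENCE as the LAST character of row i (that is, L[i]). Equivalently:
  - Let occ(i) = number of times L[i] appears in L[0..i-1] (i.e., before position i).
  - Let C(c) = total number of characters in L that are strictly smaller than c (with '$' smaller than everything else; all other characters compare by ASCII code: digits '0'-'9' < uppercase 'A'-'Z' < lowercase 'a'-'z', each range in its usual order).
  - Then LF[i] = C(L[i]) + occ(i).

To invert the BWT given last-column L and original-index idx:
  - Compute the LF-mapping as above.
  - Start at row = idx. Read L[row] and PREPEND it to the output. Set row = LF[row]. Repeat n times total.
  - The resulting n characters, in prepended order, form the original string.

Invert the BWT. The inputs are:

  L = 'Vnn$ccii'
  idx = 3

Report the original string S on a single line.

LF mapping: 1 6 7 0 2 3 4 5
Walk LF starting at row 3, prepending L[row]:
  step 1: row=3, L[3]='$', prepend. Next row=LF[3]=0
  step 2: row=0, L[0]='V', prepend. Next row=LF[0]=1
  step 3: row=1, L[1]='n', prepend. Next row=LF[1]=6
  step 4: row=6, L[6]='i', prepend. Next row=LF[6]=4
  step 5: row=4, L[4]='c', prepend. Next row=LF[4]=2
  step 6: row=2, L[2]='n', prepend. Next row=LF[2]=7
  step 7: row=7, L[7]='i', prepend. Next row=LF[7]=5
  step 8: row=5, L[5]='c', prepend. Next row=LF[5]=3
Reversed output: cincinV$

Answer: cincinV$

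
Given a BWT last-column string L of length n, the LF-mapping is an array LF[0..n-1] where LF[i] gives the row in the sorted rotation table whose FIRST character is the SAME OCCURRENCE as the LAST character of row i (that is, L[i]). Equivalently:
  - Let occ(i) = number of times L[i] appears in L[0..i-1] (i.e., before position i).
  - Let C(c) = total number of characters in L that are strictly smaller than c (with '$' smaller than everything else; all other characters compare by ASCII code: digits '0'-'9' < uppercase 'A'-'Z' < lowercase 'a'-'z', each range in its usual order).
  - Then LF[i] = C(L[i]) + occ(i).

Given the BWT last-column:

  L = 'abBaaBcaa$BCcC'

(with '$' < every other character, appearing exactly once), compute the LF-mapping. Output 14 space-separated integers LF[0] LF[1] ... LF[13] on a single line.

Char counts: '$':1, 'B':3, 'C':2, 'a':5, 'b':1, 'c':2
C (first-col start): C('$')=0, C('B')=1, C('C')=4, C('a')=6, C('b')=11, C('c')=12
L[0]='a': occ=0, LF[0]=C('a')+0=6+0=6
L[1]='b': occ=0, LF[1]=C('b')+0=11+0=11
L[2]='B': occ=0, LF[2]=C('B')+0=1+0=1
L[3]='a': occ=1, LF[3]=C('a')+1=6+1=7
L[4]='a': occ=2, LF[4]=C('a')+2=6+2=8
L[5]='B': occ=1, LF[5]=C('B')+1=1+1=2
L[6]='c': occ=0, LF[6]=C('c')+0=12+0=12
L[7]='a': occ=3, LF[7]=C('a')+3=6+3=9
L[8]='a': occ=4, LF[8]=C('a')+4=6+4=10
L[9]='$': occ=0, LF[9]=C('$')+0=0+0=0
L[10]='B': occ=2, LF[10]=C('B')+2=1+2=3
L[11]='C': occ=0, LF[11]=C('C')+0=4+0=4
L[12]='c': occ=1, LF[12]=C('c')+1=12+1=13
L[13]='C': occ=1, LF[13]=C('C')+1=4+1=5

Answer: 6 11 1 7 8 2 12 9 10 0 3 4 13 5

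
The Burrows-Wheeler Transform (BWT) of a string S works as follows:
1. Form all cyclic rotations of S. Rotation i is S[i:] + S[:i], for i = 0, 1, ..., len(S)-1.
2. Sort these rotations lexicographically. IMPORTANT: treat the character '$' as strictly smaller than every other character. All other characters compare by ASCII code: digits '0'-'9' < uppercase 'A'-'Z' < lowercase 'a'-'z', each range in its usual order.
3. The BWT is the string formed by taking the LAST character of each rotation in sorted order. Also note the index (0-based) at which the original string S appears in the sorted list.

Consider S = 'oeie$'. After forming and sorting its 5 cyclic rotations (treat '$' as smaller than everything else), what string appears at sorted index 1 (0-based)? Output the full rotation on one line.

All 5 rotations (rotation i = S[i:]+S[:i]):
  rot[0] = oeie$
  rot[1] = eie$o
  rot[2] = ie$oe
  rot[3] = e$oei
  rot[4] = $oeie
Sorted (with $ < everything):
  sorted[0] = $oeie
  sorted[1] = e$oei
  sorted[2] = eie$o
  sorted[3] = ie$oe
  sorted[4] = oeie$
sorted[1] = e$oei

Answer: e$oei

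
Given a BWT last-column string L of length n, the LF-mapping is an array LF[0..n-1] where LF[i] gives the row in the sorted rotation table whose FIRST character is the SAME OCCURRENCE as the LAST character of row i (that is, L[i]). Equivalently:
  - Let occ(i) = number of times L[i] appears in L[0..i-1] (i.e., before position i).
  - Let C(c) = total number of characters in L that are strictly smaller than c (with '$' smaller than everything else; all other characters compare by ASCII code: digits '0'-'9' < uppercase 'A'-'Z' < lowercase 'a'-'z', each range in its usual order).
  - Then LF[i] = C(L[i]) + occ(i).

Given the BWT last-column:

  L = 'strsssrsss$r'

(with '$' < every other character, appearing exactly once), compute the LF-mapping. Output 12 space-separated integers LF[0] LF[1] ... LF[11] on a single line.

Answer: 4 11 1 5 6 7 2 8 9 10 0 3

Derivation:
Char counts: '$':1, 'r':3, 's':7, 't':1
C (first-col start): C('$')=0, C('r')=1, C('s')=4, C('t')=11
L[0]='s': occ=0, LF[0]=C('s')+0=4+0=4
L[1]='t': occ=0, LF[1]=C('t')+0=11+0=11
L[2]='r': occ=0, LF[2]=C('r')+0=1+0=1
L[3]='s': occ=1, LF[3]=C('s')+1=4+1=5
L[4]='s': occ=2, LF[4]=C('s')+2=4+2=6
L[5]='s': occ=3, LF[5]=C('s')+3=4+3=7
L[6]='r': occ=1, LF[6]=C('r')+1=1+1=2
L[7]='s': occ=4, LF[7]=C('s')+4=4+4=8
L[8]='s': occ=5, LF[8]=C('s')+5=4+5=9
L[9]='s': occ=6, LF[9]=C('s')+6=4+6=10
L[10]='$': occ=0, LF[10]=C('$')+0=0+0=0
L[11]='r': occ=2, LF[11]=C('r')+2=1+2=3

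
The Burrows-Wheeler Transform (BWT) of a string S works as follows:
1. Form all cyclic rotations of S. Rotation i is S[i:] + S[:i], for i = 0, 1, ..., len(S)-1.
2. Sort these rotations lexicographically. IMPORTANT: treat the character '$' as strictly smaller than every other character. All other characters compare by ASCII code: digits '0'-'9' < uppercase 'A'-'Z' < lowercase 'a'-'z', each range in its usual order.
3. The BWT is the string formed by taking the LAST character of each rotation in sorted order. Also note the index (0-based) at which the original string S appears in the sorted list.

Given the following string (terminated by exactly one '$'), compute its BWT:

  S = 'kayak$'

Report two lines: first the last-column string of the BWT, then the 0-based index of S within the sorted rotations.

Answer: kyka$a
4

Derivation:
All 6 rotations (rotation i = S[i:]+S[:i]):
  rot[0] = kayak$
  rot[1] = ayak$k
  rot[2] = yak$ka
  rot[3] = ak$kay
  rot[4] = k$kaya
  rot[5] = $kayak
Sorted (with $ < everything):
  sorted[0] = $kayak  (last char: 'k')
  sorted[1] = ak$kay  (last char: 'y')
  sorted[2] = ayak$k  (last char: 'k')
  sorted[3] = k$kaya  (last char: 'a')
  sorted[4] = kayak$  (last char: '$')
  sorted[5] = yak$ka  (last char: 'a')
Last column: kyka$a
Original string S is at sorted index 4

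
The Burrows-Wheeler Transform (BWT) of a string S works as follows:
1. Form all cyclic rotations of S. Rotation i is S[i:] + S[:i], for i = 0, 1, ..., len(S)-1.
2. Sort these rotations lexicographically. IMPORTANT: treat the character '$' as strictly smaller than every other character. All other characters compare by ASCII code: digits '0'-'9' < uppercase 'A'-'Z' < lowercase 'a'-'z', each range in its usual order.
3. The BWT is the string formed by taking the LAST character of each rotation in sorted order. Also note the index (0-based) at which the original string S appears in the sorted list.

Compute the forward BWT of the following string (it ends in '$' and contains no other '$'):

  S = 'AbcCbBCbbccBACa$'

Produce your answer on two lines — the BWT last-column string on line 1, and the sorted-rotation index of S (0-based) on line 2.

Answer: aB$cbAcBCCCAbcbb
2

Derivation:
All 16 rotations (rotation i = S[i:]+S[:i]):
  rot[0] = AbcCbBCbbccBACa$
  rot[1] = bcCbBCbbccBACa$A
  rot[2] = cCbBCbbccBACa$Ab
  rot[3] = CbBCbbccBACa$Abc
  rot[4] = bBCbbccBACa$AbcC
  rot[5] = BCbbccBACa$AbcCb
  rot[6] = CbbccBACa$AbcCbB
  rot[7] = bbccBACa$AbcCbBC
  rot[8] = bccBACa$AbcCbBCb
  rot[9] = ccBACa$AbcCbBCbb
  rot[10] = cBACa$AbcCbBCbbc
  rot[11] = BACa$AbcCbBCbbcc
  rot[12] = ACa$AbcCbBCbbccB
  rot[13] = Ca$AbcCbBCbbccBA
  rot[14] = a$AbcCbBCbbccBAC
  rot[15] = $AbcCbBCbbccBACa
Sorted (with $ < everything):
  sorted[0] = $AbcCbBCbbccBACa  (last char: 'a')
  sorted[1] = ACa$AbcCbBCbbccB  (last char: 'B')
  sorted[2] = AbcCbBCbbccBACa$  (last char: '$')
  sorted[3] = BACa$AbcCbBCbbcc  (last char: 'c')
  sorted[4] = BCbbccBACa$AbcCb  (last char: 'b')
  sorted[5] = Ca$AbcCbBCbbccBA  (last char: 'A')
  sorted[6] = CbBCbbccBACa$Abc  (last char: 'c')
  sorted[7] = CbbccBACa$AbcCbB  (last char: 'B')
  sorted[8] = a$AbcCbBCbbccBAC  (last char: 'C')
  sorted[9] = bBCbbccBACa$AbcC  (last char: 'C')
  sorted[10] = bbccBACa$AbcCbBC  (last char: 'C')
  sorted[11] = bcCbBCbbccBACa$A  (last char: 'A')
  sorted[12] = bccBACa$AbcCbBCb  (last char: 'b')
  sorted[13] = cBACa$AbcCbBCbbc  (last char: 'c')
  sorted[14] = cCbBCbbccBACa$Ab  (last char: 'b')
  sorted[15] = ccBACa$AbcCbBCbb  (last char: 'b')
Last column: aB$cbAcBCCCAbcbb
Original string S is at sorted index 2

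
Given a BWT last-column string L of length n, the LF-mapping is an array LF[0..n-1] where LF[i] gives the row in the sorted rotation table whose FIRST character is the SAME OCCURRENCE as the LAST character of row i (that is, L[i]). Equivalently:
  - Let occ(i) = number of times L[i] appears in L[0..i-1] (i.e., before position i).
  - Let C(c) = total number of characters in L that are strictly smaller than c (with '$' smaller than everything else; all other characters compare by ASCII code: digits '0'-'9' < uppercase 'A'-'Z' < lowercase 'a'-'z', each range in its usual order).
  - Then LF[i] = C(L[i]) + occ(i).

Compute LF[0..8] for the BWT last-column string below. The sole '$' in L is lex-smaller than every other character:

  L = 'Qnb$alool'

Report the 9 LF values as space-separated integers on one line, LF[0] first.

Answer: 1 6 3 0 2 4 7 8 5

Derivation:
Char counts: '$':1, 'Q':1, 'a':1, 'b':1, 'l':2, 'n':1, 'o':2
C (first-col start): C('$')=0, C('Q')=1, C('a')=2, C('b')=3, C('l')=4, C('n')=6, C('o')=7
L[0]='Q': occ=0, LF[0]=C('Q')+0=1+0=1
L[1]='n': occ=0, LF[1]=C('n')+0=6+0=6
L[2]='b': occ=0, LF[2]=C('b')+0=3+0=3
L[3]='$': occ=0, LF[3]=C('$')+0=0+0=0
L[4]='a': occ=0, LF[4]=C('a')+0=2+0=2
L[5]='l': occ=0, LF[5]=C('l')+0=4+0=4
L[6]='o': occ=0, LF[6]=C('o')+0=7+0=7
L[7]='o': occ=1, LF[7]=C('o')+1=7+1=8
L[8]='l': occ=1, LF[8]=C('l')+1=4+1=5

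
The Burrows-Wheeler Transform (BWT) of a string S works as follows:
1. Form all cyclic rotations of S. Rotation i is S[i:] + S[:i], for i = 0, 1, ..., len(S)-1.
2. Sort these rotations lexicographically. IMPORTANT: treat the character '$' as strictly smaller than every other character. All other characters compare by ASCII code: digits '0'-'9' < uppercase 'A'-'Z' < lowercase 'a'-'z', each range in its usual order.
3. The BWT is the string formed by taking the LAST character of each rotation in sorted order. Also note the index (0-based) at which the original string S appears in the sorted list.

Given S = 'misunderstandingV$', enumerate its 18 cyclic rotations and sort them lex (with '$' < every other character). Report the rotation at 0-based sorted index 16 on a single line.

Answer: tandingV$misunders

Derivation:
All 18 rotations (rotation i = S[i:]+S[:i]):
  rot[0] = misunderstandingV$
  rot[1] = isunderstandingV$m
  rot[2] = sunderstandingV$mi
  rot[3] = understandingV$mis
  rot[4] = nderstandingV$misu
  rot[5] = derstandingV$misun
  rot[6] = erstandingV$misund
  rot[7] = rstandingV$misunde
  rot[8] = standingV$misunder
  rot[9] = tandingV$misunders
  rot[10] = andingV$misunderst
  rot[11] = ndingV$misundersta
  rot[12] = dingV$misunderstan
  rot[13] = ingV$misunderstand
  rot[14] = ngV$misunderstandi
  rot[15] = gV$misunderstandin
  rot[16] = V$misunderstanding
  rot[17] = $misunderstandingV
Sorted (with $ < everything):
  sorted[0] = $misunderstandingV
  sorted[1] = V$misunderstanding
  sorted[2] = andingV$misunderst
  sorted[3] = derstandingV$misun
  sorted[4] = dingV$misunderstan
  sorted[5] = erstandingV$misund
  sorted[6] = gV$misunderstandin
  sorted[7] = ingV$misunderstand
  sorted[8] = isunderstandingV$m
  sorted[9] = misunderstandingV$
  sorted[10] = nderstandingV$misu
  sorted[11] = ndingV$misundersta
  sorted[12] = ngV$misunderstandi
  sorted[13] = rstandingV$misunde
  sorted[14] = standingV$misunder
  sorted[15] = sunderstandingV$mi
  sorted[16] = tandingV$misunders
  sorted[17] = understandingV$mis
sorted[16] = tandingV$misunders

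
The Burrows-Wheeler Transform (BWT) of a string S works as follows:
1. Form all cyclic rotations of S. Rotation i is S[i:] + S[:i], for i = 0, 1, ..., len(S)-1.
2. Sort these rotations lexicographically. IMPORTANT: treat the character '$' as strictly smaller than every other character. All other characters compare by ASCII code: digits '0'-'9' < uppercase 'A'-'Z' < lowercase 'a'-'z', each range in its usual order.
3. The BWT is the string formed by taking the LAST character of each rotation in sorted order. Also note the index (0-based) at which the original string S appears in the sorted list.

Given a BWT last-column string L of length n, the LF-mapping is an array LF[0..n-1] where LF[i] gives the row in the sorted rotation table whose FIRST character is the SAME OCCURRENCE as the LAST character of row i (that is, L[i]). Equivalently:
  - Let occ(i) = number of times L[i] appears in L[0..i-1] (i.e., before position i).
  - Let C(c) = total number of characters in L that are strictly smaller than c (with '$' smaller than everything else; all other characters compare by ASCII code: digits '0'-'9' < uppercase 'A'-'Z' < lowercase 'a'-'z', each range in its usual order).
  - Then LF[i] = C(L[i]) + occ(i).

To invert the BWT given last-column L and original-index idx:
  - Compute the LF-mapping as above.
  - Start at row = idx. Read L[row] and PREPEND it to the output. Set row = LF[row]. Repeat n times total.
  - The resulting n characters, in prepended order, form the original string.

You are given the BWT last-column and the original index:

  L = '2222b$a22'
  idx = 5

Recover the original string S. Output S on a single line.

LF mapping: 1 2 3 4 8 0 7 5 6
Walk LF starting at row 5, prepending L[row]:
  step 1: row=5, L[5]='$', prepend. Next row=LF[5]=0
  step 2: row=0, L[0]='2', prepend. Next row=LF[0]=1
  step 3: row=1, L[1]='2', prepend. Next row=LF[1]=2
  step 4: row=2, L[2]='2', prepend. Next row=LF[2]=3
  step 5: row=3, L[3]='2', prepend. Next row=LF[3]=4
  step 6: row=4, L[4]='b', prepend. Next row=LF[4]=8
  step 7: row=8, L[8]='2', prepend. Next row=LF[8]=6
  step 8: row=6, L[6]='a', prepend. Next row=LF[6]=7
  step 9: row=7, L[7]='2', prepend. Next row=LF[7]=5
Reversed output: 2a2b2222$

Answer: 2a2b2222$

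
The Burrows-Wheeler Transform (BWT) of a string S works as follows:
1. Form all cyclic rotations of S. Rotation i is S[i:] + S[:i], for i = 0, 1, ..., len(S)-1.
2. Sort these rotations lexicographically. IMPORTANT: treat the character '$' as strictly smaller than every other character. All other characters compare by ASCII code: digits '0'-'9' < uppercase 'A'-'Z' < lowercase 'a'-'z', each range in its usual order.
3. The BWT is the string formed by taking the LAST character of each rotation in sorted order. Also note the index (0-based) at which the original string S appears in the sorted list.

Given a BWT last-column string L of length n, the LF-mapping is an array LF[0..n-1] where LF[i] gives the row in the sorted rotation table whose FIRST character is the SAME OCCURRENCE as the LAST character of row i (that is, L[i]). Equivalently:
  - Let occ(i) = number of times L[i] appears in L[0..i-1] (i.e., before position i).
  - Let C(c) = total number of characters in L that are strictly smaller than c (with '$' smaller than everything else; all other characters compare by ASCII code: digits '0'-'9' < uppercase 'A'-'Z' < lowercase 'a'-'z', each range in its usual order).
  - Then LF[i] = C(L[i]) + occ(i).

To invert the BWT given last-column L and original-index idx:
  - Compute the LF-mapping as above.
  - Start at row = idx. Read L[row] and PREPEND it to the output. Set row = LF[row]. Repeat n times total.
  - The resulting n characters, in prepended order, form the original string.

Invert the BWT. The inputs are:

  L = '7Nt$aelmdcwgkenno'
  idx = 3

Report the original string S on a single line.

LF mapping: 1 2 15 0 3 6 10 11 5 4 16 8 9 7 12 13 14
Walk LF starting at row 3, prepending L[row]:
  step 1: row=3, L[3]='$', prepend. Next row=LF[3]=0
  step 2: row=0, L[0]='7', prepend. Next row=LF[0]=1
  step 3: row=1, L[1]='N', prepend. Next row=LF[1]=2
  step 4: row=2, L[2]='t', prepend. Next row=LF[2]=15
  step 5: row=15, L[15]='n', prepend. Next row=LF[15]=13
  step 6: row=13, L[13]='e', prepend. Next row=LF[13]=7
  step 7: row=7, L[7]='m', prepend. Next row=LF[7]=11
  step 8: row=11, L[11]='g', prepend. Next row=LF[11]=8
  step 9: row=8, L[8]='d', prepend. Next row=LF[8]=5
  step 10: row=5, L[5]='e', prepend. Next row=LF[5]=6
  step 11: row=6, L[6]='l', prepend. Next row=LF[6]=10
  step 12: row=10, L[10]='w', prepend. Next row=LF[10]=16
  step 13: row=16, L[16]='o', prepend. Next row=LF[16]=14
  step 14: row=14, L[14]='n', prepend. Next row=LF[14]=12
  step 15: row=12, L[12]='k', prepend. Next row=LF[12]=9
  step 16: row=9, L[9]='c', prepend. Next row=LF[9]=4
  step 17: row=4, L[4]='a', prepend. Next row=LF[4]=3
Reversed output: acknowledgmentN7$

Answer: acknowledgmentN7$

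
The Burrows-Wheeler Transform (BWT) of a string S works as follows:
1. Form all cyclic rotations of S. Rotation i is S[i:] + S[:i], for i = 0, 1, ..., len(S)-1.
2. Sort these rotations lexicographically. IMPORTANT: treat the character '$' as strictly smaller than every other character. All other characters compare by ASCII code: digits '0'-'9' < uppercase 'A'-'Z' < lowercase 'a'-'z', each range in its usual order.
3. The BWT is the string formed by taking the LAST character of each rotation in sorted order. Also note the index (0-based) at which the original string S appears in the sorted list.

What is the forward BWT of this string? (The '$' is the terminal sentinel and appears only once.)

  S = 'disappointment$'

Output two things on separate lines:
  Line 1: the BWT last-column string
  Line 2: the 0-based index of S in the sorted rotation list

All 15 rotations (rotation i = S[i:]+S[:i]):
  rot[0] = disappointment$
  rot[1] = isappointment$d
  rot[2] = sappointment$di
  rot[3] = appointment$dis
  rot[4] = ppointment$disa
  rot[5] = pointment$disap
  rot[6] = ointment$disapp
  rot[7] = intment$disappo
  rot[8] = ntment$disappoi
  rot[9] = tment$disappoin
  rot[10] = ment$disappoint
  rot[11] = ent$disappointm
  rot[12] = nt$disappointme
  rot[13] = t$disappointmen
  rot[14] = $disappointment
Sorted (with $ < everything):
  sorted[0] = $disappointment  (last char: 't')
  sorted[1] = appointment$dis  (last char: 's')
  sorted[2] = disappointment$  (last char: '$')
  sorted[3] = ent$disappointm  (last char: 'm')
  sorted[4] = intment$disappo  (last char: 'o')
  sorted[5] = isappointment$d  (last char: 'd')
  sorted[6] = ment$disappoint  (last char: 't')
  sorted[7] = nt$disappointme  (last char: 'e')
  sorted[8] = ntment$disappoi  (last char: 'i')
  sorted[9] = ointment$disapp  (last char: 'p')
  sorted[10] = pointment$disap  (last char: 'p')
  sorted[11] = ppointment$disa  (last char: 'a')
  sorted[12] = sappointment$di  (last char: 'i')
  sorted[13] = t$disappointmen  (last char: 'n')
  sorted[14] = tment$disappoin  (last char: 'n')
Last column: ts$modteippainn
Original string S is at sorted index 2

Answer: ts$modteippainn
2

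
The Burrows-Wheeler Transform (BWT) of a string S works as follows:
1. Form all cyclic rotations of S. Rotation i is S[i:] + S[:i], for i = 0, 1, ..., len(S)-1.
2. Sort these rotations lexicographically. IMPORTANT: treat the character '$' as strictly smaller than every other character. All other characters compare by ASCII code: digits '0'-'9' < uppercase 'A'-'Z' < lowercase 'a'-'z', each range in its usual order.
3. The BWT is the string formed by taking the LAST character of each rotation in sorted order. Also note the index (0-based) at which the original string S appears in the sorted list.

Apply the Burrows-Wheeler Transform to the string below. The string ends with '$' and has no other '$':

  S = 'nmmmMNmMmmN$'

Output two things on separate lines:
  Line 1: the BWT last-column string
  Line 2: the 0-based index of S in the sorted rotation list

Answer: NmmmMmNmmMn$
11

Derivation:
All 12 rotations (rotation i = S[i:]+S[:i]):
  rot[0] = nmmmMNmMmmN$
  rot[1] = mmmMNmMmmN$n
  rot[2] = mmMNmMmmN$nm
  rot[3] = mMNmMmmN$nmm
  rot[4] = MNmMmmN$nmmm
  rot[5] = NmMmmN$nmmmM
  rot[6] = mMmmN$nmmmMN
  rot[7] = MmmN$nmmmMNm
  rot[8] = mmN$nmmmMNmM
  rot[9] = mN$nmmmMNmMm
  rot[10] = N$nmmmMNmMmm
  rot[11] = $nmmmMNmMmmN
Sorted (with $ < everything):
  sorted[0] = $nmmmMNmMmmN  (last char: 'N')
  sorted[1] = MNmMmmN$nmmm  (last char: 'm')
  sorted[2] = MmmN$nmmmMNm  (last char: 'm')
  sorted[3] = N$nmmmMNmMmm  (last char: 'm')
  sorted[4] = NmMmmN$nmmmM  (last char: 'M')
  sorted[5] = mMNmMmmN$nmm  (last char: 'm')
  sorted[6] = mMmmN$nmmmMN  (last char: 'N')
  sorted[7] = mN$nmmmMNmMm  (last char: 'm')
  sorted[8] = mmMNmMmmN$nm  (last char: 'm')
  sorted[9] = mmN$nmmmMNmM  (last char: 'M')
  sorted[10] = mmmMNmMmmN$n  (last char: 'n')
  sorted[11] = nmmmMNmMmmN$  (last char: '$')
Last column: NmmmMmNmmMn$
Original string S is at sorted index 11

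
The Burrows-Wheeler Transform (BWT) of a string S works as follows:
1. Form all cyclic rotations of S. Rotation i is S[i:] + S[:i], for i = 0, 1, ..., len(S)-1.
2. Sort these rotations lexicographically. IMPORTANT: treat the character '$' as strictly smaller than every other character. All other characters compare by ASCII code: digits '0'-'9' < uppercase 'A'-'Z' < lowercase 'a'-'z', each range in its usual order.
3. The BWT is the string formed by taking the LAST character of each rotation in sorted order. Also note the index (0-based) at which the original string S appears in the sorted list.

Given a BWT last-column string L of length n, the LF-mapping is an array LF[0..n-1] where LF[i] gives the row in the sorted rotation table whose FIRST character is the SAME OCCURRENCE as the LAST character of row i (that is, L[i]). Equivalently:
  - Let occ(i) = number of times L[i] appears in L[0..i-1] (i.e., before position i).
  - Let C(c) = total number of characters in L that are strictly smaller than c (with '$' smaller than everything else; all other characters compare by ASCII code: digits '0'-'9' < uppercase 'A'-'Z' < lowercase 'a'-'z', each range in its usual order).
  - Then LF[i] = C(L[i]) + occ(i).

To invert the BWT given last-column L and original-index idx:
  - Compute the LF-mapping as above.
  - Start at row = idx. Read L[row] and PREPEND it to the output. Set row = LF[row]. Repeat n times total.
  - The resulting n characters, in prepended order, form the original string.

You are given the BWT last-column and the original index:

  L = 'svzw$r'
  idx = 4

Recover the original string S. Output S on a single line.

Answer: wvrzs$

Derivation:
LF mapping: 2 3 5 4 0 1
Walk LF starting at row 4, prepending L[row]:
  step 1: row=4, L[4]='$', prepend. Next row=LF[4]=0
  step 2: row=0, L[0]='s', prepend. Next row=LF[0]=2
  step 3: row=2, L[2]='z', prepend. Next row=LF[2]=5
  step 4: row=5, L[5]='r', prepend. Next row=LF[5]=1
  step 5: row=1, L[1]='v', prepend. Next row=LF[1]=3
  step 6: row=3, L[3]='w', prepend. Next row=LF[3]=4
Reversed output: wvrzs$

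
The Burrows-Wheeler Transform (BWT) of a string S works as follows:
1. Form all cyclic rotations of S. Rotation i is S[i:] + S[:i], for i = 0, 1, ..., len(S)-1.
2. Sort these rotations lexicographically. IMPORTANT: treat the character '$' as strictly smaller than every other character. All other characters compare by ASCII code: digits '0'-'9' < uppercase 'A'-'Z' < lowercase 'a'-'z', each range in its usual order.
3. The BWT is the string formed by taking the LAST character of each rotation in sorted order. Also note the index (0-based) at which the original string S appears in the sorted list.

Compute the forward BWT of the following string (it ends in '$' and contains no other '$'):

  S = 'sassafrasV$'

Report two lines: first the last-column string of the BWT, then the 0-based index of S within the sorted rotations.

Answer: Vssrsafas$a
9

Derivation:
All 11 rotations (rotation i = S[i:]+S[:i]):
  rot[0] = sassafrasV$
  rot[1] = assafrasV$s
  rot[2] = ssafrasV$sa
  rot[3] = safrasV$sas
  rot[4] = afrasV$sass
  rot[5] = frasV$sassa
  rot[6] = rasV$sassaf
  rot[7] = asV$sassafr
  rot[8] = sV$sassafra
  rot[9] = V$sassafras
  rot[10] = $sassafrasV
Sorted (with $ < everything):
  sorted[0] = $sassafrasV  (last char: 'V')
  sorted[1] = V$sassafras  (last char: 's')
  sorted[2] = afrasV$sass  (last char: 's')
  sorted[3] = asV$sassafr  (last char: 'r')
  sorted[4] = assafrasV$s  (last char: 's')
  sorted[5] = frasV$sassa  (last char: 'a')
  sorted[6] = rasV$sassaf  (last char: 'f')
  sorted[7] = sV$sassafra  (last char: 'a')
  sorted[8] = safrasV$sas  (last char: 's')
  sorted[9] = sassafrasV$  (last char: '$')
  sorted[10] = ssafrasV$sa  (last char: 'a')
Last column: Vssrsafas$a
Original string S is at sorted index 9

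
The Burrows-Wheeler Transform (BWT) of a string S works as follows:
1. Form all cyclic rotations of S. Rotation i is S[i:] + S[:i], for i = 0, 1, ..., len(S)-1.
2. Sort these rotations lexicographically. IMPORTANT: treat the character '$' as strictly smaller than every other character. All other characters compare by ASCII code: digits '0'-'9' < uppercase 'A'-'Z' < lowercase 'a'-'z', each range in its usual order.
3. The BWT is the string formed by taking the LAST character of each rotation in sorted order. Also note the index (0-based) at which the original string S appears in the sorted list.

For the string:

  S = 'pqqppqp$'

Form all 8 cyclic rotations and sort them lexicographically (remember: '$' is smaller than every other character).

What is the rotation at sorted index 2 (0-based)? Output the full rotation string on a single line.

All 8 rotations (rotation i = S[i:]+S[:i]):
  rot[0] = pqqppqp$
  rot[1] = qqppqp$p
  rot[2] = qppqp$pq
  rot[3] = ppqp$pqq
  rot[4] = pqp$pqqp
  rot[5] = qp$pqqpp
  rot[6] = p$pqqppq
  rot[7] = $pqqppqp
Sorted (with $ < everything):
  sorted[0] = $pqqppqp
  sorted[1] = p$pqqppq
  sorted[2] = ppqp$pqq
  sorted[3] = pqp$pqqp
  sorted[4] = pqqppqp$
  sorted[5] = qp$pqqpp
  sorted[6] = qppqp$pq
  sorted[7] = qqppqp$p
sorted[2] = ppqp$pqq

Answer: ppqp$pqq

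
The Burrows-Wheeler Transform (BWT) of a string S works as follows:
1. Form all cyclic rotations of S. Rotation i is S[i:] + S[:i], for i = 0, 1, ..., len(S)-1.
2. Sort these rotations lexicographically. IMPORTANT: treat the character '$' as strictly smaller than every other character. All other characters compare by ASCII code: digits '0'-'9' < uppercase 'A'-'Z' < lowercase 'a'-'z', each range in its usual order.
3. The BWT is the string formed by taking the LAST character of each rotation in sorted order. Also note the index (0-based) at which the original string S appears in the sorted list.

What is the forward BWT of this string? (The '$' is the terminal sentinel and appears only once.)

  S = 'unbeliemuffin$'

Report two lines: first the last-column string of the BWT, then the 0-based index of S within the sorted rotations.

All 14 rotations (rotation i = S[i:]+S[:i]):
  rot[0] = unbeliemuffin$
  rot[1] = nbeliemuffin$u
  rot[2] = beliemuffin$un
  rot[3] = eliemuffin$unb
  rot[4] = liemuffin$unbe
  rot[5] = iemuffin$unbel
  rot[6] = emuffin$unbeli
  rot[7] = muffin$unbelie
  rot[8] = uffin$unbeliem
  rot[9] = ffin$unbeliemu
  rot[10] = fin$unbeliemuf
  rot[11] = in$unbeliemuff
  rot[12] = n$unbeliemuffi
  rot[13] = $unbeliemuffin
Sorted (with $ < everything):
  sorted[0] = $unbeliemuffin  (last char: 'n')
  sorted[1] = beliemuffin$un  (last char: 'n')
  sorted[2] = eliemuffin$unb  (last char: 'b')
  sorted[3] = emuffin$unbeli  (last char: 'i')
  sorted[4] = ffin$unbeliemu  (last char: 'u')
  sorted[5] = fin$unbeliemuf  (last char: 'f')
  sorted[6] = iemuffin$unbel  (last char: 'l')
  sorted[7] = in$unbeliemuff  (last char: 'f')
  sorted[8] = liemuffin$unbe  (last char: 'e')
  sorted[9] = muffin$unbelie  (last char: 'e')
  sorted[10] = n$unbeliemuffi  (last char: 'i')
  sorted[11] = nbeliemuffin$u  (last char: 'u')
  sorted[12] = uffin$unbeliem  (last char: 'm')
  sorted[13] = unbeliemuffin$  (last char: '$')
Last column: nnbiuflfeeium$
Original string S is at sorted index 13

Answer: nnbiuflfeeium$
13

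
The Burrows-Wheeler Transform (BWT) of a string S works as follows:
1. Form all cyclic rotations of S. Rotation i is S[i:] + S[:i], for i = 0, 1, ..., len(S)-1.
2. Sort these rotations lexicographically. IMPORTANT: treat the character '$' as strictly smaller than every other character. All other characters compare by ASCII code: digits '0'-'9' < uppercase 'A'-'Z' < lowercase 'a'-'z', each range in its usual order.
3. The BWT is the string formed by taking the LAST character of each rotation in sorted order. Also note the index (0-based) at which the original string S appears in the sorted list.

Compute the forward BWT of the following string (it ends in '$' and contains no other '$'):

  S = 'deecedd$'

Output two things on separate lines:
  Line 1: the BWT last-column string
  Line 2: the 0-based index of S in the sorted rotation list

Answer: dede$ecd
4

Derivation:
All 8 rotations (rotation i = S[i:]+S[:i]):
  rot[0] = deecedd$
  rot[1] = eecedd$d
  rot[2] = ecedd$de
  rot[3] = cedd$dee
  rot[4] = edd$deec
  rot[5] = dd$deece
  rot[6] = d$deeced
  rot[7] = $deecedd
Sorted (with $ < everything):
  sorted[0] = $deecedd  (last char: 'd')
  sorted[1] = cedd$dee  (last char: 'e')
  sorted[2] = d$deeced  (last char: 'd')
  sorted[3] = dd$deece  (last char: 'e')
  sorted[4] = deecedd$  (last char: '$')
  sorted[5] = ecedd$de  (last char: 'e')
  sorted[6] = edd$deec  (last char: 'c')
  sorted[7] = eecedd$d  (last char: 'd')
Last column: dede$ecd
Original string S is at sorted index 4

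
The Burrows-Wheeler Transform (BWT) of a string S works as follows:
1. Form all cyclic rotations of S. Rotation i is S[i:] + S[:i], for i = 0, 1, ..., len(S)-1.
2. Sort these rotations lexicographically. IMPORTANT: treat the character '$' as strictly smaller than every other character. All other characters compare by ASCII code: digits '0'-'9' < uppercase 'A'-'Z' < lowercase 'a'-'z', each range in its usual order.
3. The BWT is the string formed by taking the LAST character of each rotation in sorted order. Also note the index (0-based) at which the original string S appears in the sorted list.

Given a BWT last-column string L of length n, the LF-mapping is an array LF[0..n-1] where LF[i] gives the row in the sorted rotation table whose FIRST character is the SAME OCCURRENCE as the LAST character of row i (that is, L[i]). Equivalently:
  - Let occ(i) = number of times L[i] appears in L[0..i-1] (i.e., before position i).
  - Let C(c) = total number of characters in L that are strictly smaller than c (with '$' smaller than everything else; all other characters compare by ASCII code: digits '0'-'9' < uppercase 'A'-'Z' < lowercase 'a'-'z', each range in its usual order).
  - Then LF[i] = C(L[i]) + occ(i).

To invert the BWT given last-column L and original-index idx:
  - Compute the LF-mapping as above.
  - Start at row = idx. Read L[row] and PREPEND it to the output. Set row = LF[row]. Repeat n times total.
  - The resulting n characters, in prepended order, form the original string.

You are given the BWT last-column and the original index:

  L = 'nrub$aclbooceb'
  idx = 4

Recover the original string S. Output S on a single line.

LF mapping: 9 12 13 2 0 1 5 8 3 10 11 6 7 4
Walk LF starting at row 4, prepending L[row]:
  step 1: row=4, L[4]='$', prepend. Next row=LF[4]=0
  step 2: row=0, L[0]='n', prepend. Next row=LF[0]=9
  step 3: row=9, L[9]='o', prepend. Next row=LF[9]=10
  step 4: row=10, L[10]='o', prepend. Next row=LF[10]=11
  step 5: row=11, L[11]='c', prepend. Next row=LF[11]=6
  step 6: row=6, L[6]='c', prepend. Next row=LF[6]=5
  step 7: row=5, L[5]='a', prepend. Next row=LF[5]=1
  step 8: row=1, L[1]='r', prepend. Next row=LF[1]=12
  step 9: row=12, L[12]='e', prepend. Next row=LF[12]=7
  step 10: row=7, L[7]='l', prepend. Next row=LF[7]=8
  step 11: row=8, L[8]='b', prepend. Next row=LF[8]=3
  step 12: row=3, L[3]='b', prepend. Next row=LF[3]=2
  step 13: row=2, L[2]='u', prepend. Next row=LF[2]=13
  step 14: row=13, L[13]='b', prepend. Next row=LF[13]=4
Reversed output: bubbleraccoon$

Answer: bubbleraccoon$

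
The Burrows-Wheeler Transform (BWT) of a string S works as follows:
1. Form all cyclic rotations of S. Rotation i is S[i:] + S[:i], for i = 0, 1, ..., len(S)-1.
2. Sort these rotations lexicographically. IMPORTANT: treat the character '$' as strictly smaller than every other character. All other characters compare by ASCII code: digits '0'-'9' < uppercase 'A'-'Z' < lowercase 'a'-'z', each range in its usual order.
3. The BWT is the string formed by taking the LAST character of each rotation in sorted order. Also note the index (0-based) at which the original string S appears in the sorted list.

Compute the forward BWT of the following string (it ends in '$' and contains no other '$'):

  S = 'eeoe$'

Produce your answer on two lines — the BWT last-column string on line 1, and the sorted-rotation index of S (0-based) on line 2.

Answer: eo$ee
2

Derivation:
All 5 rotations (rotation i = S[i:]+S[:i]):
  rot[0] = eeoe$
  rot[1] = eoe$e
  rot[2] = oe$ee
  rot[3] = e$eeo
  rot[4] = $eeoe
Sorted (with $ < everything):
  sorted[0] = $eeoe  (last char: 'e')
  sorted[1] = e$eeo  (last char: 'o')
  sorted[2] = eeoe$  (last char: '$')
  sorted[3] = eoe$e  (last char: 'e')
  sorted[4] = oe$ee  (last char: 'e')
Last column: eo$ee
Original string S is at sorted index 2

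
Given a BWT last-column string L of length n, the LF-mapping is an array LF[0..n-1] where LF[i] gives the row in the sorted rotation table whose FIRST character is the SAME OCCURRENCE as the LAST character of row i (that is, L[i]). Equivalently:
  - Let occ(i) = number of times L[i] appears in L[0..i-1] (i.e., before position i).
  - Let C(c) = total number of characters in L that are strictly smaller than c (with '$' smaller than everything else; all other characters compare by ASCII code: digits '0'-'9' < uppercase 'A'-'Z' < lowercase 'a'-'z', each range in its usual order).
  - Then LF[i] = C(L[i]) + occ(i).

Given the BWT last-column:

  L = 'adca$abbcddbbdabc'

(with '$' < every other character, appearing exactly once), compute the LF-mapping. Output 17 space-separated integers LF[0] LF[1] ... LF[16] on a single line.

Char counts: '$':1, 'a':4, 'b':5, 'c':3, 'd':4
C (first-col start): C('$')=0, C('a')=1, C('b')=5, C('c')=10, C('d')=13
L[0]='a': occ=0, LF[0]=C('a')+0=1+0=1
L[1]='d': occ=0, LF[1]=C('d')+0=13+0=13
L[2]='c': occ=0, LF[2]=C('c')+0=10+0=10
L[3]='a': occ=1, LF[3]=C('a')+1=1+1=2
L[4]='$': occ=0, LF[4]=C('$')+0=0+0=0
L[5]='a': occ=2, LF[5]=C('a')+2=1+2=3
L[6]='b': occ=0, LF[6]=C('b')+0=5+0=5
L[7]='b': occ=1, LF[7]=C('b')+1=5+1=6
L[8]='c': occ=1, LF[8]=C('c')+1=10+1=11
L[9]='d': occ=1, LF[9]=C('d')+1=13+1=14
L[10]='d': occ=2, LF[10]=C('d')+2=13+2=15
L[11]='b': occ=2, LF[11]=C('b')+2=5+2=7
L[12]='b': occ=3, LF[12]=C('b')+3=5+3=8
L[13]='d': occ=3, LF[13]=C('d')+3=13+3=16
L[14]='a': occ=3, LF[14]=C('a')+3=1+3=4
L[15]='b': occ=4, LF[15]=C('b')+4=5+4=9
L[16]='c': occ=2, LF[16]=C('c')+2=10+2=12

Answer: 1 13 10 2 0 3 5 6 11 14 15 7 8 16 4 9 12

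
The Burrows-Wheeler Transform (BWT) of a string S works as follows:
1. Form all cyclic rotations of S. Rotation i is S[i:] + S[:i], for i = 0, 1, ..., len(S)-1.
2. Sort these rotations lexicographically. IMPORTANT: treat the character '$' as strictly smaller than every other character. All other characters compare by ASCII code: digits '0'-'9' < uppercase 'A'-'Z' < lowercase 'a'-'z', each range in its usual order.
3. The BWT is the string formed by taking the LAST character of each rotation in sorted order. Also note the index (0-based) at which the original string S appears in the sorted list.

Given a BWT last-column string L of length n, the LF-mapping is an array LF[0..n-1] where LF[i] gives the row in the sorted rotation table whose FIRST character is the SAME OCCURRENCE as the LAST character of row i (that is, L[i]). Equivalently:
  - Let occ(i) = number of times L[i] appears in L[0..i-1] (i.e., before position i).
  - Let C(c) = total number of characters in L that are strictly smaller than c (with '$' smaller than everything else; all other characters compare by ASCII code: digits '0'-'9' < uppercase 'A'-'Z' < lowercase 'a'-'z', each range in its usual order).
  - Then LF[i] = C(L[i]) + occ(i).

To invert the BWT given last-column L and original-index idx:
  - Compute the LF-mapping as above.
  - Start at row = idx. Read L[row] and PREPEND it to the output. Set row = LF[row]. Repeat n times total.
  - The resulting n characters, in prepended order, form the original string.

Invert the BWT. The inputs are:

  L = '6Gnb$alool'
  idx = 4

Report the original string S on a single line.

Answer: balloonG6$

Derivation:
LF mapping: 1 2 7 4 0 3 5 8 9 6
Walk LF starting at row 4, prepending L[row]:
  step 1: row=4, L[4]='$', prepend. Next row=LF[4]=0
  step 2: row=0, L[0]='6', prepend. Next row=LF[0]=1
  step 3: row=1, L[1]='G', prepend. Next row=LF[1]=2
  step 4: row=2, L[2]='n', prepend. Next row=LF[2]=7
  step 5: row=7, L[7]='o', prepend. Next row=LF[7]=8
  step 6: row=8, L[8]='o', prepend. Next row=LF[8]=9
  step 7: row=9, L[9]='l', prepend. Next row=LF[9]=6
  step 8: row=6, L[6]='l', prepend. Next row=LF[6]=5
  step 9: row=5, L[5]='a', prepend. Next row=LF[5]=3
  step 10: row=3, L[3]='b', prepend. Next row=LF[3]=4
Reversed output: balloonG6$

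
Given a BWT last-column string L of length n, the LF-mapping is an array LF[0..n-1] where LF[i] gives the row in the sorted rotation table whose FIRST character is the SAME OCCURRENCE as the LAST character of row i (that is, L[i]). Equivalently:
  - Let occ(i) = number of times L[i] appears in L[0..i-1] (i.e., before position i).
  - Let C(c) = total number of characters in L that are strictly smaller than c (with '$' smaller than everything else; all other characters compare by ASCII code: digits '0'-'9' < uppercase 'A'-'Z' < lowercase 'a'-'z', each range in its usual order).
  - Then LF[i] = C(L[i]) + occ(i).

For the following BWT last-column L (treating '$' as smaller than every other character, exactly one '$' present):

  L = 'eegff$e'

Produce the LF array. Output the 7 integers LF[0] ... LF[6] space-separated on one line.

Char counts: '$':1, 'e':3, 'f':2, 'g':1
C (first-col start): C('$')=0, C('e')=1, C('f')=4, C('g')=6
L[0]='e': occ=0, LF[0]=C('e')+0=1+0=1
L[1]='e': occ=1, LF[1]=C('e')+1=1+1=2
L[2]='g': occ=0, LF[2]=C('g')+0=6+0=6
L[3]='f': occ=0, LF[3]=C('f')+0=4+0=4
L[4]='f': occ=1, LF[4]=C('f')+1=4+1=5
L[5]='$': occ=0, LF[5]=C('$')+0=0+0=0
L[6]='e': occ=2, LF[6]=C('e')+2=1+2=3

Answer: 1 2 6 4 5 0 3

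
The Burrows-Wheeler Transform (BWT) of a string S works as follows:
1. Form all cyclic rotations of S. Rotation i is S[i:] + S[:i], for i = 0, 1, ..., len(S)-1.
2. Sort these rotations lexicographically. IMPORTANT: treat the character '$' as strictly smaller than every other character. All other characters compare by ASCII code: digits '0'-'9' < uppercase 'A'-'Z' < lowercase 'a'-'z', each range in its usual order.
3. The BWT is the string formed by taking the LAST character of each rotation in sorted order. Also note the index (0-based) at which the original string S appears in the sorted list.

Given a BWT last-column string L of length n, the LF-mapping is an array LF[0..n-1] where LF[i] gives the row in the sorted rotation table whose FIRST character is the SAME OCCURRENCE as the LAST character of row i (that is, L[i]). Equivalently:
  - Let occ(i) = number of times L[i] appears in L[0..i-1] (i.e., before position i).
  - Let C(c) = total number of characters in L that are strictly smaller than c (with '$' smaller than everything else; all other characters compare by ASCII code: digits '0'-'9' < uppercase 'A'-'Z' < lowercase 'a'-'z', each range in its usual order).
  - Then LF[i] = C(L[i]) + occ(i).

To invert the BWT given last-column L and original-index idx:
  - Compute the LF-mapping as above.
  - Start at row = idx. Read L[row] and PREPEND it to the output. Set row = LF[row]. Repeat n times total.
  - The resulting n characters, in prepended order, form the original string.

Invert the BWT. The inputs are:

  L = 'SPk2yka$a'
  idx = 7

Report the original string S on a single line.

LF mapping: 3 2 6 1 8 7 4 0 5
Walk LF starting at row 7, prepending L[row]:
  step 1: row=7, L[7]='$', prepend. Next row=LF[7]=0
  step 2: row=0, L[0]='S', prepend. Next row=LF[0]=3
  step 3: row=3, L[3]='2', prepend. Next row=LF[3]=1
  step 4: row=1, L[1]='P', prepend. Next row=LF[1]=2
  step 5: row=2, L[2]='k', prepend. Next row=LF[2]=6
  step 6: row=6, L[6]='a', prepend. Next row=LF[6]=4
  step 7: row=4, L[4]='y', prepend. Next row=LF[4]=8
  step 8: row=8, L[8]='a', prepend. Next row=LF[8]=5
  step 9: row=5, L[5]='k', prepend. Next row=LF[5]=7
Reversed output: kayakP2S$

Answer: kayakP2S$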